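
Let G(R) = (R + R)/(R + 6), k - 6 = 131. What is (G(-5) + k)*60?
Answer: 7620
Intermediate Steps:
k = 137 (k = 6 + 131 = 137)
G(R) = 2*R/(6 + R) (G(R) = (2*R)/(6 + R) = 2*R/(6 + R))
(G(-5) + k)*60 = (2*(-5)/(6 - 5) + 137)*60 = (2*(-5)/1 + 137)*60 = (2*(-5)*1 + 137)*60 = (-10 + 137)*60 = 127*60 = 7620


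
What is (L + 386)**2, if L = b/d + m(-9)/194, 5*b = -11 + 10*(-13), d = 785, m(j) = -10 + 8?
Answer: 21592024247293504/144951525625 ≈ 1.4896e+5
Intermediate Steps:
m(j) = -2
b = -141/5 (b = (-11 + 10*(-13))/5 = (-11 - 130)/5 = (1/5)*(-141) = -141/5 ≈ -28.200)
L = -17602/380725 (L = -141/5/785 - 2/194 = -141/5*1/785 - 2*1/194 = -141/3925 - 1/97 = -17602/380725 ≈ -0.046233)
(L + 386)**2 = (-17602/380725 + 386)**2 = (146942248/380725)**2 = 21592024247293504/144951525625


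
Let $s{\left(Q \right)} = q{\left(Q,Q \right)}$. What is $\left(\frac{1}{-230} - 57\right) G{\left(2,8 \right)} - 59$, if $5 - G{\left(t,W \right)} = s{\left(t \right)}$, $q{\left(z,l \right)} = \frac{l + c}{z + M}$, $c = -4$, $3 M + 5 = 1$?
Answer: $- \frac{59229}{115} \approx -515.04$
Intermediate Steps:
$M = - \frac{4}{3}$ ($M = - \frac{5}{3} + \frac{1}{3} \cdot 1 = - \frac{5}{3} + \frac{1}{3} = - \frac{4}{3} \approx -1.3333$)
$q{\left(z,l \right)} = \frac{-4 + l}{- \frac{4}{3} + z}$ ($q{\left(z,l \right)} = \frac{l - 4}{z - \frac{4}{3}} = \frac{-4 + l}{- \frac{4}{3} + z}$)
$s{\left(Q \right)} = \frac{3 \left(-4 + Q\right)}{-4 + 3 Q}$
$G{\left(t,W \right)} = 5 - \frac{3 \left(-4 + t\right)}{-4 + 3 t}$
$\left(\frac{1}{-230} - 57\right) G{\left(2,8 \right)} - 59 = \left(\frac{1}{-230} - 57\right) \frac{4 \left(-2 + 3 \cdot 2\right)}{-4 + 3 \cdot 2} - 59 = \left(- \frac{1}{230} - 57\right) \frac{4 \left(-2 + 6\right)}{-4 + 6} - 59 = - \frac{13111 \cdot 4 \cdot \frac{1}{2} \cdot 4}{230} - 59 = \left(- \frac{13111}{230}\right) 8 - 59 = - \frac{52444}{115} - 59 = - \frac{59229}{115}$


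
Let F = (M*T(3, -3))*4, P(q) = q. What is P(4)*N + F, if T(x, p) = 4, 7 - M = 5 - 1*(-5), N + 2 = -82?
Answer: -384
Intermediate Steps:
N = -84 (N = -2 - 82 = -84)
M = -3 (M = 7 - (5 - 1*(-5)) = 7 - (5 + 5) = 7 - 1*10 = 7 - 10 = -3)
F = -48 (F = -3*4*4 = -12*4 = -48)
P(4)*N + F = 4*(-84) - 48 = -336 - 48 = -384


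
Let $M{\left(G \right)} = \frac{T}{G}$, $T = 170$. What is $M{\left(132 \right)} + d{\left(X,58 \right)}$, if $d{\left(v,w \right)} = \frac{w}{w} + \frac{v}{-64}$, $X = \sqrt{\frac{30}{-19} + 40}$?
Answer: $\frac{151}{66} - \frac{\sqrt{13870}}{1216} \approx 2.191$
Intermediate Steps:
$X = \frac{\sqrt{13870}}{19}$ ($X = \sqrt{30 \left(- \frac{1}{19}\right) + 40} = \sqrt{- \frac{30}{19} + 40} = \sqrt{\frac{730}{19}} = \frac{\sqrt{13870}}{19} \approx 6.1985$)
$d{\left(v,w \right)} = 1 - \frac{v}{64}$ ($d{\left(v,w \right)} = 1 + v \left(- \frac{1}{64}\right) = 1 - \frac{v}{64}$)
$M{\left(G \right)} = \frac{170}{G}$
$M{\left(132 \right)} + d{\left(X,58 \right)} = \frac{170}{132} + \left(1 - \frac{\frac{1}{19} \sqrt{13870}}{64}\right) = 170 \cdot \frac{1}{132} + \left(1 - \frac{\sqrt{13870}}{1216}\right) = \frac{85}{66} + \left(1 - \frac{\sqrt{13870}}{1216}\right) = \frac{151}{66} - \frac{\sqrt{13870}}{1216}$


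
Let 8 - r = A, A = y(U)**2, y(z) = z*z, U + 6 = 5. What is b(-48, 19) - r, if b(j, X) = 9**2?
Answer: 74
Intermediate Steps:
U = -1 (U = -6 + 5 = -1)
b(j, X) = 81
y(z) = z**2
A = 1 (A = ((-1)**2)**2 = 1**2 = 1)
r = 7 (r = 8 - 1*1 = 8 - 1 = 7)
b(-48, 19) - r = 81 - 1*7 = 81 - 7 = 74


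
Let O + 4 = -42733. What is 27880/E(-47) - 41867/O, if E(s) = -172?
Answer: -296076609/1837691 ≈ -161.11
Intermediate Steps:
O = -42737 (O = -4 - 42733 = -42737)
27880/E(-47) - 41867/O = 27880/(-172) - 41867/(-42737) = 27880*(-1/172) - 41867*(-1/42737) = -6970/43 + 41867/42737 = -296076609/1837691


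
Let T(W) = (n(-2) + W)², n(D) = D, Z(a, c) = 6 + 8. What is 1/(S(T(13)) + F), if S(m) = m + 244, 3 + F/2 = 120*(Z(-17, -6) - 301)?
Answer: -1/68521 ≈ -1.4594e-5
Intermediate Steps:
Z(a, c) = 14
F = -68886 (F = -6 + 2*(120*(14 - 301)) = -6 + 2*(120*(-287)) = -6 + 2*(-34440) = -6 - 68880 = -68886)
T(W) = (-2 + W)²
S(m) = 244 + m
1/(S(T(13)) + F) = 1/((244 + (-2 + 13)²) - 68886) = 1/((244 + 11²) - 68886) = 1/((244 + 121) - 68886) = 1/(365 - 68886) = 1/(-68521) = -1/68521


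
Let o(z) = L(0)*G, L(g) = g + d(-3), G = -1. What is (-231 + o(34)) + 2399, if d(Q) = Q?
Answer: 2171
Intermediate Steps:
L(g) = -3 + g (L(g) = g - 3 = -3 + g)
o(z) = 3 (o(z) = (-3 + 0)*(-1) = -3*(-1) = 3)
(-231 + o(34)) + 2399 = (-231 + 3) + 2399 = -228 + 2399 = 2171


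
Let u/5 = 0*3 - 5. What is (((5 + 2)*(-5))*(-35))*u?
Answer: -30625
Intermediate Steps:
u = -25 (u = 5*(0*3 - 5) = 5*(0 - 5) = 5*(-5) = -25)
(((5 + 2)*(-5))*(-35))*u = (((5 + 2)*(-5))*(-35))*(-25) = ((7*(-5))*(-35))*(-25) = -35*(-35)*(-25) = 1225*(-25) = -30625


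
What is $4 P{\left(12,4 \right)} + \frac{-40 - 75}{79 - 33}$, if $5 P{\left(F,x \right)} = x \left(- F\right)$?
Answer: $- \frac{409}{10} \approx -40.9$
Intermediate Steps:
$P{\left(F,x \right)} = - \frac{F x}{5}$ ($P{\left(F,x \right)} = \frac{x \left(- F\right)}{5} = \frac{\left(-1\right) F x}{5} = - \frac{F x}{5}$)
$4 P{\left(12,4 \right)} + \frac{-40 - 75}{79 - 33} = 4 \left(\left(- \frac{1}{5}\right) 12 \cdot 4\right) + \frac{-40 - 75}{79 - 33} = 4 \left(- \frac{48}{5}\right) - \frac{115}{46} = - \frac{192}{5} - \frac{5}{2} = - \frac{409}{10}$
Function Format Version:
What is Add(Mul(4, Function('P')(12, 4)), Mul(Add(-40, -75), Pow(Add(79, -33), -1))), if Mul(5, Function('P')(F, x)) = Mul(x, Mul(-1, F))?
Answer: Rational(-409, 10) ≈ -40.900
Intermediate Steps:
Function('P')(F, x) = Mul(Rational(-1, 5), F, x) (Function('P')(F, x) = Mul(Rational(1, 5), Mul(x, Mul(-1, F))) = Mul(Rational(1, 5), Mul(-1, F, x)) = Mul(Rational(-1, 5), F, x))
Add(Mul(4, Function('P')(12, 4)), Mul(Add(-40, -75), Pow(Add(79, -33), -1))) = Add(Mul(4, Mul(Rational(-1, 5), 12, 4)), Mul(Add(-40, -75), Pow(Add(79, -33), -1))) = Add(Mul(4, Rational(-48, 5)), Mul(-115, Pow(46, -1))) = Add(Rational(-192, 5), Mul(-115, Rational(1, 46))) = Add(Rational(-192, 5), Rational(-5, 2)) = Rational(-409, 10)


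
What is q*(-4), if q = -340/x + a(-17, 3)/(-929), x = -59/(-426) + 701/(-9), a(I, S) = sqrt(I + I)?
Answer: -20448/1169 + 4*I*sqrt(34)/929 ≈ -17.492 + 0.025106*I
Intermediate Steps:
a(I, S) = sqrt(2)*sqrt(I) (a(I, S) = sqrt(2*I) = sqrt(2)*sqrt(I))
x = -99365/1278 (x = -59*(-1/426) + 701*(-1/9) = 59/426 - 701/9 = -99365/1278 ≈ -77.750)
q = 5112/1169 - I*sqrt(34)/929 (q = -340/(-99365/1278) + (sqrt(2)*sqrt(-17))/(-929) = -340*(-1278/99365) + (sqrt(2)*(I*sqrt(17)))*(-1/929) = 5112/1169 + (I*sqrt(34))*(-1/929) = 5112/1169 - I*sqrt(34)/929 ≈ 4.373 - 0.0062766*I)
q*(-4) = (5112/1169 - I*sqrt(34)/929)*(-4) = -20448/1169 + 4*I*sqrt(34)/929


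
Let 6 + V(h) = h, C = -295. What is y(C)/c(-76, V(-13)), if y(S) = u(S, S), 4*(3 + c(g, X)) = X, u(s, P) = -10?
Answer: 40/31 ≈ 1.2903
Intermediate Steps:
V(h) = -6 + h
c(g, X) = -3 + X/4
y(S) = -10
y(C)/c(-76, V(-13)) = -10/(-3 + (-6 - 13)/4) = -10/(-3 + (1/4)*(-19)) = -10/(-3 - 19/4) = -10/(-31/4) = -10*(-4/31) = 40/31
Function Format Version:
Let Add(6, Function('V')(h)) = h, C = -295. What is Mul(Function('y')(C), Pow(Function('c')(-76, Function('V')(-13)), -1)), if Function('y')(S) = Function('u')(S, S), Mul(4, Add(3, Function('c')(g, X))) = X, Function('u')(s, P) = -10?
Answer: Rational(40, 31) ≈ 1.2903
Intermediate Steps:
Function('V')(h) = Add(-6, h)
Function('c')(g, X) = Add(-3, Mul(Rational(1, 4), X))
Function('y')(S) = -10
Mul(Function('y')(C), Pow(Function('c')(-76, Function('V')(-13)), -1)) = Mul(-10, Pow(Add(-3, Mul(Rational(1, 4), Add(-6, -13))), -1)) = Mul(-10, Pow(Add(-3, Mul(Rational(1, 4), -19)), -1)) = Mul(-10, Pow(Add(-3, Rational(-19, 4)), -1)) = Mul(-10, Pow(Rational(-31, 4), -1)) = Mul(-10, Rational(-4, 31)) = Rational(40, 31)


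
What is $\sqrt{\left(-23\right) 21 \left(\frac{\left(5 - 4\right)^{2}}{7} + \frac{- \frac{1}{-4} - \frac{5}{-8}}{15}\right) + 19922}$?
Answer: $\frac{\sqrt{7929930}}{20} \approx 140.8$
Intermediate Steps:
$\sqrt{\left(-23\right) 21 \left(\frac{\left(5 - 4\right)^{2}}{7} + \frac{- \frac{1}{-4} - \frac{5}{-8}}{15}\right) + 19922} = \sqrt{- 483 \left(1^{2} \cdot \frac{1}{7} + \left(\left(-1\right) \left(- \frac{1}{4}\right) - - \frac{5}{8}\right) \frac{1}{15}\right) + 19922} = \sqrt{- 483 \left(1 \cdot \frac{1}{7} + \left(\frac{1}{4} + \frac{5}{8}\right) \frac{1}{15}\right) + 19922} = \sqrt{- 483 \left(\frac{1}{7} + \frac{7}{8} \cdot \frac{1}{15}\right) + 19922} = \sqrt{- 483 \left(\frac{1}{7} + \frac{7}{120}\right) + 19922} = \sqrt{\left(-483\right) \frac{169}{840} + 19922} = \sqrt{- \frac{3887}{40} + 19922} = \sqrt{\frac{792993}{40}} = \frac{\sqrt{7929930}}{20}$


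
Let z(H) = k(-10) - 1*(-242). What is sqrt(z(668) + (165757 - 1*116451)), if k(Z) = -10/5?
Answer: sqrt(49546) ≈ 222.59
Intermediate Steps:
k(Z) = -2 (k(Z) = -10*1/5 = -2)
z(H) = 240 (z(H) = -2 - 1*(-242) = -2 + 242 = 240)
sqrt(z(668) + (165757 - 1*116451)) = sqrt(240 + (165757 - 1*116451)) = sqrt(240 + (165757 - 116451)) = sqrt(240 + 49306) = sqrt(49546)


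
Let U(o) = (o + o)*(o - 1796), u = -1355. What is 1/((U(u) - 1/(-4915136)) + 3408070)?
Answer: 4915136/58722506030081 ≈ 8.3701e-8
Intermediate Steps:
U(o) = 2*o*(-1796 + o) (U(o) = (2*o)*(-1796 + o) = 2*o*(-1796 + o))
1/((U(u) - 1/(-4915136)) + 3408070) = 1/((2*(-1355)*(-1796 - 1355) - 1/(-4915136)) + 3408070) = 1/((2*(-1355)*(-3151) - 1*(-1/4915136)) + 3408070) = 1/((8539210 + 1/4915136) + 3408070) = 1/(41971378482561/4915136 + 3408070) = 1/(58722506030081/4915136) = 4915136/58722506030081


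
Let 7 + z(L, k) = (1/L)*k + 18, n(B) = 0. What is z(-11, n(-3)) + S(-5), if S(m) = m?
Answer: 6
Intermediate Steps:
z(L, k) = 11 + k/L (z(L, k) = -7 + ((1/L)*k + 18) = -7 + (k/L + 18) = -7 + (18 + k/L) = 11 + k/L)
z(-11, n(-3)) + S(-5) = (11 + 0/(-11)) - 5 = (11 + 0*(-1/11)) - 5 = (11 + 0) - 5 = 11 - 5 = 6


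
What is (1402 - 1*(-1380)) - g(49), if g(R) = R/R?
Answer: 2781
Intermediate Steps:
g(R) = 1
(1402 - 1*(-1380)) - g(49) = (1402 - 1*(-1380)) - 1*1 = (1402 + 1380) - 1 = 2782 - 1 = 2781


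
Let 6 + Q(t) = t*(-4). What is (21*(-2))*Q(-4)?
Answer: -420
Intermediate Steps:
Q(t) = -6 - 4*t (Q(t) = -6 + t*(-4) = -6 - 4*t)
(21*(-2))*Q(-4) = (21*(-2))*(-6 - 4*(-4)) = -42*(-6 + 16) = -42*10 = -420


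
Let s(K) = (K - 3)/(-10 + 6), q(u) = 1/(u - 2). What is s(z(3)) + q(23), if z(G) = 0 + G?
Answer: 1/21 ≈ 0.047619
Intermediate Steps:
z(G) = G
q(u) = 1/(-2 + u)
s(K) = 3/4 - K/4 (s(K) = (-3 + K)/(-4) = (-3 + K)*(-1/4) = 3/4 - K/4)
s(z(3)) + q(23) = (3/4 - 1/4*3) + 1/(-2 + 23) = (3/4 - 3/4) + 1/21 = 0 + 1/21 = 1/21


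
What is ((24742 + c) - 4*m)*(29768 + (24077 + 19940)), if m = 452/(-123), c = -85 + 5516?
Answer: 91323374765/41 ≈ 2.2274e+9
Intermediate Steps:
c = 5431
m = -452/123 (m = 452*(-1/123) = -452/123 ≈ -3.6748)
((24742 + c) - 4*m)*(29768 + (24077 + 19940)) = ((24742 + 5431) - 4*(-452/123))*(29768 + (24077 + 19940)) = (30173 + 1808/123)*(29768 + 44017) = (3713087/123)*73785 = 91323374765/41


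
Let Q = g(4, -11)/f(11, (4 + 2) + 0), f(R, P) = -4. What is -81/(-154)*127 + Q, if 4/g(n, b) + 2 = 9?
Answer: 10265/154 ≈ 66.656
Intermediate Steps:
g(n, b) = 4/7 (g(n, b) = 4/(-2 + 9) = 4/7)
Q = -1/7 (Q = (4/7)/(-4) = (4/7)*(-1/4) = -1/7 ≈ -0.14286)
-81/(-154)*127 + Q = -81/(-154)*127 - 1/7 = -81*(-1/154)*127 - 1/7 = (81/154)*127 - 1/7 = 10287/154 - 1/7 = 10265/154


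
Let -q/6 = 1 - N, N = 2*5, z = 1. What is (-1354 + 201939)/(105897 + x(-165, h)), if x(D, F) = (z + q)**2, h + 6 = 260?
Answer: 18235/9902 ≈ 1.8415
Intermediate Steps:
N = 10
h = 254 (h = -6 + 260 = 254)
q = 54 (q = -6*(1 - 1*10) = -6*(1 - 10) = -6*(-9) = 54)
x(D, F) = 3025 (x(D, F) = (1 + 54)**2 = 55**2 = 3025)
(-1354 + 201939)/(105897 + x(-165, h)) = (-1354 + 201939)/(105897 + 3025) = 200585/108922 = 200585*(1/108922) = 18235/9902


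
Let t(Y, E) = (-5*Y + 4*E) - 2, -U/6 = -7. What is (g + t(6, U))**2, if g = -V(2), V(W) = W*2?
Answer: 17424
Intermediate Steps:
U = 42 (U = -6*(-7) = 42)
V(W) = 2*W
t(Y, E) = -2 - 5*Y + 4*E
g = -4 (g = -2*2 = -1*4 = -4)
(g + t(6, U))**2 = (-4 + (-2 - 5*6 + 4*42))**2 = (-4 + (-2 - 30 + 168))**2 = (-4 + 136)**2 = 132**2 = 17424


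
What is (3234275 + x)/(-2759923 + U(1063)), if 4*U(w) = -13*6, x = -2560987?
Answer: -192368/788555 ≈ -0.24395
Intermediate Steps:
U(w) = -39/2 (U(w) = (-13*6)/4 = (¼)*(-78) = -39/2)
(3234275 + x)/(-2759923 + U(1063)) = (3234275 - 2560987)/(-2759923 - 39/2) = 673288/(-5519885/2) = 673288*(-2/5519885) = -192368/788555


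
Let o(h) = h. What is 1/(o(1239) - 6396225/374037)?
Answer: 124679/152345206 ≈ 0.00081840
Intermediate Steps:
1/(o(1239) - 6396225/374037) = 1/(1239 - 6396225/374037) = 1/(1239 - 6396225*1/374037) = 1/(1239 - 2132075/124679) = 1/(152345206/124679) = 124679/152345206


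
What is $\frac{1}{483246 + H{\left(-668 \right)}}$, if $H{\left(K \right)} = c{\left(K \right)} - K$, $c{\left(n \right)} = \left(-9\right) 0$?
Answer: $\frac{1}{483914} \approx 2.0665 \cdot 10^{-6}$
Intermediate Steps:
$c{\left(n \right)} = 0$
$H{\left(K \right)} = - K$ ($H{\left(K \right)} = 0 - K = - K$)
$\frac{1}{483246 + H{\left(-668 \right)}} = \frac{1}{483246 - -668} = \frac{1}{483246 + 668} = \frac{1}{483914}$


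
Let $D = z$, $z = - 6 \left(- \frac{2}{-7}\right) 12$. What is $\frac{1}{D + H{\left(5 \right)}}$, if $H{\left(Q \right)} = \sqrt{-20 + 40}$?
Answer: $- \frac{252}{4939} - \frac{49 \sqrt{5}}{9878} \approx -0.062115$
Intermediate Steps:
$z = - \frac{144}{7}$ ($z = - 6 \left(\left(-2\right) \left(- \frac{1}{7}\right)\right) 12 = \left(-6\right) \frac{2}{7} \cdot 12 = \left(- \frac{12}{7}\right) 12 = - \frac{144}{7} \approx -20.571$)
$D = - \frac{144}{7} \approx -20.571$
$H{\left(Q \right)} = 2 \sqrt{5}$ ($H{\left(Q \right)} = \sqrt{20} = 2 \sqrt{5}$)
$\frac{1}{D + H{\left(5 \right)}} = \frac{1}{- \frac{144}{7} + 2 \sqrt{5}}$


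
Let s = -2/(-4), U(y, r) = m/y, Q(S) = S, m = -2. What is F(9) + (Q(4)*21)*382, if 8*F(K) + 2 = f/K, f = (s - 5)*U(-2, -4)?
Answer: 513403/16 ≈ 32088.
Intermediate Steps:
U(y, r) = -2/y
s = ½ (s = -2*(-¼) = ½ ≈ 0.50000)
f = -9/2 (f = (½ - 5)*(-2/(-2)) = -(-9)*(-1)/2 = -9/2*1 = -9/2 ≈ -4.5000)
F(K) = -¼ - 9/(16*K) (F(K) = -¼ + (-9/(2*K))/8 = -¼ - 9/(16*K))
F(9) + (Q(4)*21)*382 = (1/16)*(-9 - 4*9)/9 + (4*21)*382 = (1/16)*(⅑)*(-9 - 36) + 84*382 = (1/16)*(⅑)*(-45) + 32088 = -5/16 + 32088 = 513403/16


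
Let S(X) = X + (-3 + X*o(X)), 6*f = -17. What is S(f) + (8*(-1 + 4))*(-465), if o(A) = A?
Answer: -401681/36 ≈ -11158.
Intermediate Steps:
f = -17/6 (f = (⅙)*(-17) = -17/6 ≈ -2.8333)
S(X) = -3 + X + X² (S(X) = X + (-3 + X*X) = X + (-3 + X²) = -3 + X + X²)
S(f) + (8*(-1 + 4))*(-465) = (-3 - 17/6 + (-17/6)²) + (8*(-1 + 4))*(-465) = (-3 - 17/6 + 289/36) + (8*3)*(-465) = 79/36 + 24*(-465) = 79/36 - 11160 = -401681/36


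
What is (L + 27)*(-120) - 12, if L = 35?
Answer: -7452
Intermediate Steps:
(L + 27)*(-120) - 12 = (35 + 27)*(-120) - 12 = 62*(-120) - 12 = -7440 - 12 = -7452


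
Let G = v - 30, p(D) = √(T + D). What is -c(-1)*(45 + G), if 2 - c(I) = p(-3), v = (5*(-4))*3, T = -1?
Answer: 90 - 90*I ≈ 90.0 - 90.0*I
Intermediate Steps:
p(D) = √(-1 + D)
v = -60 (v = -20*3 = -60)
c(I) = 2 - 2*I (c(I) = 2 - √(-1 - 3) = 2 - √(-4) = 2 - 2*I)
G = -90 (G = -60 - 30 = -90)
-c(-1)*(45 + G) = -(2 - 2*I)*(45 - 90) = -(2 - 2*I)*(-45) = -(-90 + 90*I) = 90 - 90*I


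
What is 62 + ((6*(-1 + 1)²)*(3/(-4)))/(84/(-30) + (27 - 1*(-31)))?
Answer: 62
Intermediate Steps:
62 + ((6*(-1 + 1)²)*(3/(-4)))/(84/(-30) + (27 - 1*(-31))) = 62 + ((6*0²)*(3*(-¼)))/(84*(-1/30) + (27 + 31)) = 62 + ((6*0)*(-¾))/(-14/5 + 58) = 62 + (0*(-¾))/(276/5) = 62 + (5/276)*0 = 62 + 0 = 62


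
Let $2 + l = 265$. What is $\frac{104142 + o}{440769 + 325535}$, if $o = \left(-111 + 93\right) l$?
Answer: $\frac{6213}{47894} \approx 0.12972$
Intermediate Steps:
$l = 263$ ($l = -2 + 265 = 263$)
$o = -4734$ ($o = \left(-111 + 93\right) 263 = \left(-18\right) 263 = -4734$)
$\frac{104142 + o}{440769 + 325535} = \frac{104142 - 4734}{440769 + 325535} = \frac{99408}{766304} = 99408 \cdot \frac{1}{766304} = \frac{6213}{47894}$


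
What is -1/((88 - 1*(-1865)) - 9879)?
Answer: 1/7926 ≈ 0.00012617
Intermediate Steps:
-1/((88 - 1*(-1865)) - 9879) = -1/((88 + 1865) - 9879) = -1/(1953 - 9879) = -1/(-7926) = -1*(-1/7926) = 1/7926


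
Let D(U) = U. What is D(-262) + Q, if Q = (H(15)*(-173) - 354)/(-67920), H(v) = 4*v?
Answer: -2964051/11320 ≈ -261.84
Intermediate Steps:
Q = 1789/11320 (Q = ((4*15)*(-173) - 354)/(-67920) = (60*(-173) - 354)*(-1/67920) = (-10380 - 354)*(-1/67920) = -10734*(-1/67920) = 1789/11320 ≈ 0.15804)
D(-262) + Q = -262 + 1789/11320 = -2964051/11320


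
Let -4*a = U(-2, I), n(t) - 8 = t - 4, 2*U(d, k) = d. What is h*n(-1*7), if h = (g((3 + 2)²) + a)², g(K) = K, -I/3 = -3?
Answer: -30603/16 ≈ -1912.7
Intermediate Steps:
I = 9 (I = -3*(-3) = 9)
U(d, k) = d/2
n(t) = 4 + t (n(t) = 8 + (t - 4) = 8 + (-4 + t) = 4 + t)
a = ¼ (a = -(-2)/8 = -¼*(-1) = ¼ ≈ 0.25000)
h = 10201/16 (h = ((3 + 2)² + ¼)² = (5² + ¼)² = (25 + ¼)² = (101/4)² = 10201/16 ≈ 637.56)
h*n(-1*7) = 10201*(4 - 1*7)/16 = 10201*(4 - 7)/16 = (10201/16)*(-3) = -30603/16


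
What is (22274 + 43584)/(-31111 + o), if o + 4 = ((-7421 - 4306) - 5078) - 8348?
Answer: -32929/28134 ≈ -1.1704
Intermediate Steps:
o = -25157 (o = -4 + (((-7421 - 4306) - 5078) - 8348) = -4 + ((-11727 - 5078) - 8348) = -4 + (-16805 - 8348) = -4 - 25153 = -25157)
(22274 + 43584)/(-31111 + o) = (22274 + 43584)/(-31111 - 25157) = 65858/(-56268) = 65858*(-1/56268) = -32929/28134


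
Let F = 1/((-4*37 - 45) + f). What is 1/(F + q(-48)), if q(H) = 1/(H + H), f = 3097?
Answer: -3872/39 ≈ -99.282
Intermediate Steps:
q(H) = 1/(2*H)
F = 1/2904 (F = 1/((-4*37 - 45) + 3097) = 1/((-148 - 45) + 3097) = 1/(-193 + 3097) = 1/2904 ≈ 0.00034435)
1/(F + q(-48)) = 1/(1/2904 + (½)/(-48)) = 1/(1/2904 + (½)*(-1/48)) = 1/(1/2904 - 1/96) = 1/(-39/3872) = -3872/39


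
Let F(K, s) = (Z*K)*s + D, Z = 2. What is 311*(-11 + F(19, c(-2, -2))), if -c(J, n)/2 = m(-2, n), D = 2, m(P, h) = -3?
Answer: 68109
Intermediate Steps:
c(J, n) = 6 (c(J, n) = -2*(-3) = 6)
F(K, s) = 2 + 2*K*s (F(K, s) = (2*K)*s + 2 = 2*K*s + 2 = 2 + 2*K*s)
311*(-11 + F(19, c(-2, -2))) = 311*(-11 + (2 + 2*19*6)) = 311*(-11 + (2 + 228)) = 311*(-11 + 230) = 311*219 = 68109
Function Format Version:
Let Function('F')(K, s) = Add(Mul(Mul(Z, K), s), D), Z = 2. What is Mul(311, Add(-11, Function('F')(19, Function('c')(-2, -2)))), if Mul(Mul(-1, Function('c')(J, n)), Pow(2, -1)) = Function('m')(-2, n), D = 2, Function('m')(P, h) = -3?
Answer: 68109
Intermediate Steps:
Function('c')(J, n) = 6 (Function('c')(J, n) = Mul(-2, -3) = 6)
Function('F')(K, s) = Add(2, Mul(2, K, s)) (Function('F')(K, s) = Add(Mul(Mul(2, K), s), 2) = Add(Mul(2, K, s), 2) = Add(2, Mul(2, K, s)))
Mul(311, Add(-11, Function('F')(19, Function('c')(-2, -2)))) = Mul(311, Add(-11, Add(2, Mul(2, 19, 6)))) = Mul(311, Add(-11, Add(2, 228))) = Mul(311, Add(-11, 230)) = Mul(311, 219) = 68109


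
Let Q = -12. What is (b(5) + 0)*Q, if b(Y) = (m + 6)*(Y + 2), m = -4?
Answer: -168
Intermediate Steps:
b(Y) = 4 + 2*Y (b(Y) = (-4 + 6)*(Y + 2) = 2*(2 + Y) = 4 + 2*Y)
(b(5) + 0)*Q = ((4 + 2*5) + 0)*(-12) = ((4 + 10) + 0)*(-12) = (14 + 0)*(-12) = 14*(-12) = -168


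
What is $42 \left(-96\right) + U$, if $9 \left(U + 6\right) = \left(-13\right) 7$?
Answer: $- \frac{36433}{9} \approx -4048.1$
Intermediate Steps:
$U = - \frac{145}{9}$ ($U = -6 + \frac{\left(-13\right) 7}{9} = -6 + \frac{1}{9} \left(-91\right) = -6 - \frac{91}{9} = - \frac{145}{9} \approx -16.111$)
$42 \left(-96\right) + U = 42 \left(-96\right) - \frac{145}{9} = -4032 - \frac{145}{9} = - \frac{36433}{9}$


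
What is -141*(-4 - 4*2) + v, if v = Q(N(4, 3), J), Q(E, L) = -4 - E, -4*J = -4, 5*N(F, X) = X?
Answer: 8437/5 ≈ 1687.4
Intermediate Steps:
N(F, X) = X/5
J = 1 (J = -¼*(-4) = 1)
v = -23/5 (v = -4 - 3/5 = -4 - 1*⅗ = -4 - ⅗ = -23/5 ≈ -4.6000)
-141*(-4 - 4*2) + v = -141*(-4 - 4*2) - 23/5 = -141*(-4 - 8) - 23/5 = -141*(-12) - 23/5 = 1692 - 23/5 = 8437/5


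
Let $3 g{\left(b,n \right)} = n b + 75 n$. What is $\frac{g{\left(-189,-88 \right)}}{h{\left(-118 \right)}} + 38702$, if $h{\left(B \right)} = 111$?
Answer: $\frac{4299266}{111} \approx 38732.0$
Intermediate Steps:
$g{\left(b,n \right)} = 25 n + \frac{b n}{3}$ ($g{\left(b,n \right)} = \frac{n b + 75 n}{3} = \frac{b n + 75 n}{3} = \frac{75 n + b n}{3} = 25 n + \frac{b n}{3}$)
$\frac{g{\left(-189,-88 \right)}}{h{\left(-118 \right)}} + 38702 = \frac{\frac{1}{3} \left(-88\right) \left(75 - 189\right)}{111} + 38702 = \frac{1}{3} \left(-88\right) \left(-114\right) \frac{1}{111} + 38702 = 3344 \cdot \frac{1}{111} + 38702 = \frac{3344}{111} + 38702 = \frac{4299266}{111}$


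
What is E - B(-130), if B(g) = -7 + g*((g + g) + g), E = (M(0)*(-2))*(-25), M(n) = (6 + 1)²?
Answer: -48243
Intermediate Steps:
M(n) = 49 (M(n) = 7² = 49)
E = 2450 (E = (49*(-2))*(-25) = -98*(-25) = 2450)
B(g) = -7 + 3*g² (B(g) = -7 + g*(2*g + g) = -7 + g*(3*g) = -7 + 3*g²)
E - B(-130) = 2450 - (-7 + 3*(-130)²) = 2450 - (-7 + 3*16900) = 2450 - (-7 + 50700) = 2450 - 1*50693 = 2450 - 50693 = -48243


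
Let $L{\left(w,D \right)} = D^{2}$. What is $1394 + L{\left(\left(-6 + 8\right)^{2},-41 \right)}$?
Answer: $3075$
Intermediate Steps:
$1394 + L{\left(\left(-6 + 8\right)^{2},-41 \right)} = 1394 + \left(-41\right)^{2} = 1394 + 1681 = 3075$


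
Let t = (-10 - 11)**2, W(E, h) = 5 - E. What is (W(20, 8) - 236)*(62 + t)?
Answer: -126253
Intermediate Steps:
t = 441 (t = (-21)**2 = 441)
(W(20, 8) - 236)*(62 + t) = ((5 - 1*20) - 236)*(62 + 441) = ((5 - 20) - 236)*503 = (-15 - 236)*503 = -251*503 = -126253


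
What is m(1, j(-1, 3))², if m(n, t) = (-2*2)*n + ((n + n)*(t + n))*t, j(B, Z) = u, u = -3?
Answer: 64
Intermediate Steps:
j(B, Z) = -3
m(n, t) = -4*n + 2*n*t*(n + t) (m(n, t) = -4*n + ((2*n)*(n + t))*t = -4*n + (2*n*(n + t))*t = -4*n + 2*n*t*(n + t))
m(1, j(-1, 3))² = (2*1*(-2 + (-3)² + 1*(-3)))² = (2*1*(-2 + 9 - 3))² = (2*1*4)² = 8² = 64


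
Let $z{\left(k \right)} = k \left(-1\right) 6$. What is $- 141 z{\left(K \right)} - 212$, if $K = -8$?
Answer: $-6980$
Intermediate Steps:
$z{\left(k \right)} = - 6 k$ ($z{\left(k \right)} = - k 6 = - 6 k$)
$- 141 z{\left(K \right)} - 212 = - 141 \left(\left(-6\right) \left(-8\right)\right) - 212 = \left(-141\right) 48 - 212 = -6768 - 212 = -6980$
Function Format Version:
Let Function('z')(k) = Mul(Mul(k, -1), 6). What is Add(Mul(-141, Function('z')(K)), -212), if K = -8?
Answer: -6980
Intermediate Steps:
Function('z')(k) = Mul(-6, k) (Function('z')(k) = Mul(Mul(-1, k), 6) = Mul(-6, k))
Add(Mul(-141, Function('z')(K)), -212) = Add(Mul(-141, Mul(-6, -8)), -212) = Add(Mul(-141, 48), -212) = Add(-6768, -212) = -6980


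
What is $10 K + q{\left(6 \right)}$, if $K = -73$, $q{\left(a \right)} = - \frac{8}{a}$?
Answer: $- \frac{2194}{3} \approx -731.33$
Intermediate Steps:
$10 K + q{\left(6 \right)} = 10 \left(-73\right) - \frac{8}{6} = -730 - \frac{4}{3} = - \frac{2194}{3}$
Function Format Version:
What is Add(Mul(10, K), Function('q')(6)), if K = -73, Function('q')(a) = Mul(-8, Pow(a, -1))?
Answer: Rational(-2194, 3) ≈ -731.33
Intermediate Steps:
Add(Mul(10, K), Function('q')(6)) = Add(Mul(10, -73), Mul(-8, Pow(6, -1))) = Add(-730, Mul(-8, Rational(1, 6))) = Add(-730, Rational(-4, 3)) = Rational(-2194, 3)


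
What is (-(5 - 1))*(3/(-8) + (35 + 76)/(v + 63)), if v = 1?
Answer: -87/16 ≈ -5.4375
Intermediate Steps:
(-(5 - 1))*(3/(-8) + (35 + 76)/(v + 63)) = (-(5 - 1))*(3/(-8) + (35 + 76)/(1 + 63)) = (-1*4)*(3*(-1/8) + 111/64) = -4*(-3/8 + 111*(1/64)) = -4*(-3/8 + 111/64) = -4*87/64 = -87/16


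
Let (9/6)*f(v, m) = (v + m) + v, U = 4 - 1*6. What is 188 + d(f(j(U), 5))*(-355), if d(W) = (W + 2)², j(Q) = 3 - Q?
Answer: -50932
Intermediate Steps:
U = -2 (U = 4 - 6 = -2)
f(v, m) = 2*m/3 + 4*v/3 (f(v, m) = 2*((v + m) + v)/3 = 2*((m + v) + v)/3 = 2*(m + 2*v)/3 = 2*m/3 + 4*v/3)
d(W) = (2 + W)²
188 + d(f(j(U), 5))*(-355) = 188 + (2 + ((⅔)*5 + 4*(3 - 1*(-2))/3))²*(-355) = 188 + (2 + (10/3 + 4*(3 + 2)/3))²*(-355) = 188 + (2 + (10/3 + (4/3)*5))²*(-355) = 188 + (2 + (10/3 + 20/3))²*(-355) = 188 + (2 + 10)²*(-355) = 188 + 12²*(-355) = 188 + 144*(-355) = 188 - 51120 = -50932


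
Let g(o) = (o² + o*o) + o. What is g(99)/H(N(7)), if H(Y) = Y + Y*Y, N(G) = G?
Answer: 19701/56 ≈ 351.80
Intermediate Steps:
H(Y) = Y + Y²
g(o) = o + 2*o² (g(o) = (o² + o²) + o = 2*o² + o = o + 2*o²)
g(99)/H(N(7)) = (99*(1 + 2*99))/((7*(1 + 7))) = (99*(1 + 198))/((7*8)) = (99*199)/56 = 19701*(1/56) = 19701/56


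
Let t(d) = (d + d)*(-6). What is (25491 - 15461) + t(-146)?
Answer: 11782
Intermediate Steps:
t(d) = -12*d (t(d) = (2*d)*(-6) = -12*d)
(25491 - 15461) + t(-146) = (25491 - 15461) - 12*(-146) = 10030 + 1752 = 11782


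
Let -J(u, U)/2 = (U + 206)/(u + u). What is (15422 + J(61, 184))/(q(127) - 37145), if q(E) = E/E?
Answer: -117544/283223 ≈ -0.41502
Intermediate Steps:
q(E) = 1
J(u, U) = -(206 + U)/u (J(u, U) = -2*(U + 206)/(u + u) = -2*(206 + U)/(2*u) = -2*(206 + U)*1/(2*u) = -(206 + U)/u)
(15422 + J(61, 184))/(q(127) - 37145) = (15422 + (-206 - 1*184)/61)/(1 - 37145) = (15422 + (-206 - 184)/61)/(-37144) = (15422 + (1/61)*(-390))*(-1/37144) = (15422 - 390/61)*(-1/37144) = (940352/61)*(-1/37144) = -117544/283223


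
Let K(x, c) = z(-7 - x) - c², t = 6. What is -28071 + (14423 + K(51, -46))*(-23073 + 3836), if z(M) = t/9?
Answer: -710371964/3 ≈ -2.3679e+8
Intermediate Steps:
z(M) = ⅔ (z(M) = 6/9 = 6*(⅑) = ⅔)
K(x, c) = ⅔ - c²
-28071 + (14423 + K(51, -46))*(-23073 + 3836) = -28071 + (14423 + (⅔ - 1*(-46)²))*(-23073 + 3836) = -28071 + (14423 + (⅔ - 1*2116))*(-19237) = -28071 + (14423 + (⅔ - 2116))*(-19237) = -28071 + (14423 - 6346/3)*(-19237) = -28071 + (36923/3)*(-19237) = -28071 - 710287751/3 = -710371964/3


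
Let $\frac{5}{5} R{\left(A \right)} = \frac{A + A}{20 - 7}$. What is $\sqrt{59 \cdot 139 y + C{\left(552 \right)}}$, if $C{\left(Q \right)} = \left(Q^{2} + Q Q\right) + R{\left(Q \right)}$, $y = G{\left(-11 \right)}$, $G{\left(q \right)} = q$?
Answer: $\frac{\sqrt{87758645}}{13} \approx 720.61$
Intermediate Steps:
$y = -11$
$R{\left(A \right)} = \frac{2 A}{13}$ ($R{\left(A \right)} = \frac{A + A}{20 - 7} = \frac{2 A}{13}$)
$C{\left(Q \right)} = 2 Q^{2} + \frac{2 Q}{13}$ ($C{\left(Q \right)} = \left(Q^{2} + Q Q\right) + \frac{2 Q}{13} = \left(Q^{2} + Q^{2}\right) + \frac{2 Q}{13} = 2 Q^{2} + \frac{2 Q}{13}$)
$\sqrt{59 \cdot 139 y + C{\left(552 \right)}} = \sqrt{59 \cdot 139 \left(-11\right) + \frac{2}{13} \cdot 552 \left(1 + 13 \cdot 552\right)} = \sqrt{8201 \left(-11\right) + \frac{2}{13} \cdot 552 \left(1 + 7176\right)} = \sqrt{-90211 + \frac{2}{13} \cdot 552 \cdot 7177} = \sqrt{-90211 + \frac{7923408}{13}} = \sqrt{\frac{6750665}{13}} = \frac{\sqrt{87758645}}{13}$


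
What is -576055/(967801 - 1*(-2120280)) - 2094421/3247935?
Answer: -8338730892526/10029886362735 ≈ -0.83139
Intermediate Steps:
-576055/(967801 - 1*(-2120280)) - 2094421/3247935 = -576055/(967801 + 2120280) - 2094421*1/3247935 = -576055/3088081 - 2094421/3247935 = -8338730892526/10029886362735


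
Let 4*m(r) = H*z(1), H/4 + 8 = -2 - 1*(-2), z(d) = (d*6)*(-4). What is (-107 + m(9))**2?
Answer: 7225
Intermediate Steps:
z(d) = -24*d (z(d) = (6*d)*(-4) = -24*d)
H = -32 (H = -32 + 4*(-2 - 1*(-2)) = -32 + 4*(-2 + 2) = -32 + 4*0 = -32 + 0 = -32)
m(r) = 192 (m(r) = (-(-768))/4 = (-32*(-24))/4 = (1/4)*768 = 192)
(-107 + m(9))**2 = (-107 + 192)**2 = 85**2 = 7225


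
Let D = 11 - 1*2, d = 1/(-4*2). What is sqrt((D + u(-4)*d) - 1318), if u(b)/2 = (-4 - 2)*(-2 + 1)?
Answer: I*sqrt(5242)/2 ≈ 36.201*I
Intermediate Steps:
d = -1/8 (d = 1/(-8) = -1/8 ≈ -0.12500)
u(b) = 12 (u(b) = 2*((-4 - 2)*(-2 + 1)) = 2*(-6*(-1)) = 2*6 = 12)
D = 9 (D = 11 - 2 = 9)
sqrt((D + u(-4)*d) - 1318) = sqrt((9 + 12*(-1/8)) - 1318) = sqrt((9 - 3/2) - 1318) = sqrt(15/2 - 1318) = sqrt(-2621/2) = I*sqrt(5242)/2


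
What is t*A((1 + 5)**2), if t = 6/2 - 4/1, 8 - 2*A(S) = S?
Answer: 14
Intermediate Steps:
A(S) = 4 - S/2
t = -1 (t = 6*(1/2) - 4*1 = 3 - 4 = -1)
t*A((1 + 5)**2) = -(4 - (1 + 5)**2/2) = -(4 - 1/2*6**2) = -(4 - 1/2*36) = -(4 - 18) = -1*(-14) = 14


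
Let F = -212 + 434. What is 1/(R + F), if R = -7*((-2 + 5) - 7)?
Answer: 1/250 ≈ 0.0040000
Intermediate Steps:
R = 28 (R = -7*(3 - 7) = -7*(-4) = 28)
F = 222
1/(R + F) = 1/(28 + 222) = 1/250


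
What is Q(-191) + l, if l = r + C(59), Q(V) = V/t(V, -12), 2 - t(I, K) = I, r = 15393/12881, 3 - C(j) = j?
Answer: -138707270/2486033 ≈ -55.795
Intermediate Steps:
C(j) = 3 - j
r = 15393/12881 (r = 15393*(1/12881) = 15393/12881 ≈ 1.1950)
t(I, K) = 2 - I
Q(V) = V/(2 - V)
l = -705943/12881 (l = 15393/12881 + (3 - 1*59) = 15393/12881 + (3 - 59) = 15393/12881 - 56 = -705943/12881 ≈ -54.805)
Q(-191) + l = -1*(-191)/(-2 - 191) - 705943/12881 = -1*(-191)/(-193) - 705943/12881 = -1*(-191)*(-1/193) - 705943/12881 = -191/193 - 705943/12881 = -138707270/2486033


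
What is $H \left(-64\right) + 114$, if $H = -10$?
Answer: $754$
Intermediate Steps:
$H \left(-64\right) + 114 = \left(-10\right) \left(-64\right) + 114 = 640 + 114 = 754$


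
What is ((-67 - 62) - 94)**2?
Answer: 49729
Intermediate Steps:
((-67 - 62) - 94)**2 = (-129 - 94)**2 = (-223)**2 = 49729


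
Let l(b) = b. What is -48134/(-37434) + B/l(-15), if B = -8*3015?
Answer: 30121003/18717 ≈ 1609.3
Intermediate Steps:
B = -24120
-48134/(-37434) + B/l(-15) = -48134/(-37434) - 24120/(-15) = -48134*(-1/37434) - 24120*(-1/15) = 24067/18717 + 1608 = 30121003/18717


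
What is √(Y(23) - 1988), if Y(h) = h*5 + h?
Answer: 5*I*√74 ≈ 43.012*I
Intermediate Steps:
Y(h) = 6*h (Y(h) = 5*h + h = 6*h)
√(Y(23) - 1988) = √(6*23 - 1988) = √(138 - 1988) = √(-1850) = 5*I*√74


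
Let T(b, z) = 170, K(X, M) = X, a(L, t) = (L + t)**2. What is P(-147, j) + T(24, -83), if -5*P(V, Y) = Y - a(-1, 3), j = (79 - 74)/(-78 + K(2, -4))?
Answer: 64909/380 ≈ 170.81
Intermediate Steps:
j = -5/76 (j = (79 - 74)/(-78 + 2) = 5/(-76) = 5*(-1/76) = -5/76 ≈ -0.065789)
P(V, Y) = 4/5 - Y/5 (P(V, Y) = -(Y - (-1 + 3)**2)/5 = -(Y - 1*2**2)/5 = -(Y - 1*4)/5 = -(Y - 4)/5 = -(-4 + Y)/5 = 4/5 - Y/5)
P(-147, j) + T(24, -83) = (4/5 - 1/5*(-5/76)) + 170 = (4/5 + 1/76) + 170 = 309/380 + 170 = 64909/380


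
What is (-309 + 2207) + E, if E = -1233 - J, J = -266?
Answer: 931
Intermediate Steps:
E = -967 (E = -1233 - 1*(-266) = -1233 + 266 = -967)
(-309 + 2207) + E = (-309 + 2207) - 967 = 1898 - 967 = 931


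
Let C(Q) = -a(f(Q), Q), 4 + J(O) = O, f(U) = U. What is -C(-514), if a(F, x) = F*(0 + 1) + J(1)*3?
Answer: -523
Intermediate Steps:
J(O) = -4 + O
a(F, x) = -9 + F (a(F, x) = F*(0 + 1) + (-4 + 1)*3 = F*1 - 3*3 = F - 9 = -9 + F)
C(Q) = 9 - Q (C(Q) = -(-9 + Q) = 9 - Q)
-C(-514) = -(9 - 1*(-514)) = -(9 + 514) = -1*523 = -523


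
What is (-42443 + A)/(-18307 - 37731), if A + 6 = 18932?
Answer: 23517/56038 ≈ 0.41966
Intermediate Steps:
A = 18926 (A = -6 + 18932 = 18926)
(-42443 + A)/(-18307 - 37731) = (-42443 + 18926)/(-18307 - 37731) = -23517/(-56038) = -23517*(-1/56038) = 23517/56038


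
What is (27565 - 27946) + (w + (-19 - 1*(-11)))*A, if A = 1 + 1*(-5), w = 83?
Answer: -681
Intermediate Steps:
A = -4 (A = 1 - 5 = -4)
(27565 - 27946) + (w + (-19 - 1*(-11)))*A = (27565 - 27946) + (83 + (-19 - 1*(-11)))*(-4) = -381 + (83 + (-19 + 11))*(-4) = -381 + (83 - 8)*(-4) = -381 + 75*(-4) = -381 - 300 = -681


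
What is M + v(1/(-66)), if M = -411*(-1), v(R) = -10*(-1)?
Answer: 421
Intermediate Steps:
v(R) = 10
M = 411
M + v(1/(-66)) = 411 + 10 = 421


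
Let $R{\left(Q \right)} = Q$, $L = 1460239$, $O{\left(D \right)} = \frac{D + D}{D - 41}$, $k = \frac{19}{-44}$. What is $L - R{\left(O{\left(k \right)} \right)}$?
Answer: $\frac{2662015659}{1823} \approx 1.4602 \cdot 10^{6}$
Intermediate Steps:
$k = - \frac{19}{44}$ ($k = 19 \left(- \frac{1}{44}\right) = - \frac{19}{44} \approx -0.43182$)
$O{\left(D \right)} = \frac{2 D}{-41 + D}$
$L - R{\left(O{\left(k \right)} \right)} = 1460239 - 2 \left(- \frac{19}{44}\right) \frac{1}{-41 - \frac{19}{44}} = 1460239 - 2 \left(- \frac{19}{44}\right) \frac{1}{- \frac{1823}{44}} = 1460239 - 2 \left(- \frac{19}{44}\right) \left(- \frac{44}{1823}\right) = 1460239 - \frac{38}{1823} = \frac{2662015659}{1823}$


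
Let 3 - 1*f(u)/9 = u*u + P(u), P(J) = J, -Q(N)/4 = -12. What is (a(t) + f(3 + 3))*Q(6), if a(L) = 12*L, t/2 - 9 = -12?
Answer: -20304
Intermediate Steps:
t = -6 (t = 18 + 2*(-12) = 18 - 24 = -6)
Q(N) = 48 (Q(N) = -4*(-12) = 48)
f(u) = 27 - 9*u - 9*u² (f(u) = 27 - 9*(u*u + u) = 27 - 9*(u² + u) = 27 - 9*(u + u²) = 27 + (-9*u - 9*u²) = 27 - 9*u - 9*u²)
(a(t) + f(3 + 3))*Q(6) = (12*(-6) + (27 - 9*(3 + 3) - 9*(3 + 3)²))*48 = (-72 + (27 - 9*6 - 9*6²))*48 = (-72 + (27 - 54 - 9*36))*48 = (-72 + (27 - 54 - 324))*48 = (-72 - 351)*48 = -423*48 = -20304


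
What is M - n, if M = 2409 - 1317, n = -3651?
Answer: 4743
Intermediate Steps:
M = 1092
M - n = 1092 - 1*(-3651) = 1092 + 3651 = 4743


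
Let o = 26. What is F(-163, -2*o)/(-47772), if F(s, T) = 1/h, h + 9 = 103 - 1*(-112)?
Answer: -1/9841032 ≈ -1.0162e-7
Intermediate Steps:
h = 206 (h = -9 + (103 - 1*(-112)) = -9 + (103 + 112) = -9 + 215 = 206)
F(s, T) = 1/206
F(-163, -2*o)/(-47772) = (1/206)/(-47772) = (1/206)*(-1/47772) = -1/9841032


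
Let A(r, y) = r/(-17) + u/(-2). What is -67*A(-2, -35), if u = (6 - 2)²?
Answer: 8978/17 ≈ 528.12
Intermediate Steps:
u = 16 (u = 4² = 16)
A(r, y) = -8 - r/17 (A(r, y) = r/(-17) + 16/(-2) = r*(-1/17) + 16*(-½) = -r/17 - 8 = -8 - r/17)
-67*A(-2, -35) = -67*(-8 - 1/17*(-2)) = -67*(-8 + 2/17) = -67*(-134/17) = 8978/17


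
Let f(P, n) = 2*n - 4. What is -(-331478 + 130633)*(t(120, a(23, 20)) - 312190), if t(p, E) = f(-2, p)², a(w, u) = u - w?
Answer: -51515537430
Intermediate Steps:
f(P, n) = -4 + 2*n
t(p, E) = (-4 + 2*p)²
-(-331478 + 130633)*(t(120, a(23, 20)) - 312190) = -(-331478 + 130633)*(4*(-2 + 120)² - 312190) = -(-200845)*(4*118² - 312190) = -(-200845)*(4*13924 - 312190) = -(-200845)*(55696 - 312190) = -(-200845)*(-256494) = -1*51515537430 = -51515537430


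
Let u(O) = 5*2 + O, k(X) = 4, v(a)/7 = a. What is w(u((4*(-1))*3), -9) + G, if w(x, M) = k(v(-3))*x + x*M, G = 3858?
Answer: 3868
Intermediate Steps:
v(a) = 7*a
u(O) = 10 + O
w(x, M) = 4*x + M*x (w(x, M) = 4*x + x*M = 4*x + M*x)
w(u((4*(-1))*3), -9) + G = (10 + (4*(-1))*3)*(4 - 9) + 3858 = (10 - 4*3)*(-5) + 3858 = (10 - 12)*(-5) + 3858 = -2*(-5) + 3858 = 10 + 3858 = 3868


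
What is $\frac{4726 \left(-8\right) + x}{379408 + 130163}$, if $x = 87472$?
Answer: $\frac{49664}{509571} \approx 0.097462$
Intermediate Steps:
$\frac{4726 \left(-8\right) + x}{379408 + 130163} = \frac{4726 \left(-8\right) + 87472}{379408 + 130163} = \frac{-37808 + 87472}{509571} = 49664 \cdot \frac{1}{509571} = \frac{49664}{509571}$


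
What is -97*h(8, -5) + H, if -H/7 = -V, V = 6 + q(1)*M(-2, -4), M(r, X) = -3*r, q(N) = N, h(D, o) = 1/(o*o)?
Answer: 2003/25 ≈ 80.120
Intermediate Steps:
h(D, o) = o⁻² (h(D, o) = 1/(o²) = o⁻²)
V = 12 (V = 6 + 1*(-3*(-2)) = 6 + 1*6 = 6 + 6 = 12)
H = 84 (H = -(-7)*12 = -7*(-12) = 84)
-97*h(8, -5) + H = -97/(-5)² + 84 = -97*1/25 + 84 = -97/25 + 84 = 2003/25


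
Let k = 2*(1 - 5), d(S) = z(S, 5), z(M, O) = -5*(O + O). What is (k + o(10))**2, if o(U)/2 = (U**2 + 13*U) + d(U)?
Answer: 123904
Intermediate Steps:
z(M, O) = -10*O
d(S) = -50 (d(S) = -10*5 = -50)
o(U) = -100 + 2*U**2 + 26*U (o(U) = 2*((U**2 + 13*U) - 50) = 2*(-50 + U**2 + 13*U) = -100 + 2*U**2 + 26*U)
k = -8 (k = 2*(-4) = -8)
(k + o(10))**2 = (-8 + (-100 + 2*10**2 + 26*10))**2 = (-8 + (-100 + 2*100 + 260))**2 = (-8 + (-100 + 200 + 260))**2 = (-8 + 360)**2 = 352**2 = 123904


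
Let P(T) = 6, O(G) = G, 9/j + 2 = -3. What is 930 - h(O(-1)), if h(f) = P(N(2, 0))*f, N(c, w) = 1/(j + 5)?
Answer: 936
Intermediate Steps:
j = -9/5 (j = 9/(-2 - 3) = 9/(-5) = 9*(-⅕) = -9/5 ≈ -1.8000)
N(c, w) = 5/16 (N(c, w) = 1/(-9/5 + 5) = 1/(16/5) = 5/16)
h(f) = 6*f
930 - h(O(-1)) = 930 - 6*(-1) = 930 - 1*(-6) = 930 + 6 = 936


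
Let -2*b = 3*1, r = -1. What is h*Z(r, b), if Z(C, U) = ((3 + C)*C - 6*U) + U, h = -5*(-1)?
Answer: 55/2 ≈ 27.500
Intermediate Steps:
b = -3/2 ≈ -1.5000
h = 5
Z(C, U) = -5*U + C*(3 + C) (Z(C, U) = (C*(3 + C) - 6*U) + U = (-6*U + C*(3 + C)) + U = -5*U + C*(3 + C))
h*Z(r, b) = 5*((-1)**2 - 5*(-3/2) + 3*(-1)) = 5*(1 + 15/2 - 3) = 5*(11/2) = 55/2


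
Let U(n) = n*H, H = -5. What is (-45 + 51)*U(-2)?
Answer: 60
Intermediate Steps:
U(n) = -5*n (U(n) = n*(-5) = -5*n)
(-45 + 51)*U(-2) = (-45 + 51)*(-5*(-2)) = 6*10 = 60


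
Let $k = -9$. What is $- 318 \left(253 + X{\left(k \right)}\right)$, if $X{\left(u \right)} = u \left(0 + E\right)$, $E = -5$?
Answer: $-94764$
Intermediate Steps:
$X{\left(u \right)} = - 5 u$ ($X{\left(u \right)} = u \left(0 - 5\right) = u \left(-5\right) = - 5 u$)
$- 318 \left(253 + X{\left(k \right)}\right) = - 318 \left(253 - -45\right) = - 318 \left(253 + 45\right) = \left(-318\right) 298 = -94764$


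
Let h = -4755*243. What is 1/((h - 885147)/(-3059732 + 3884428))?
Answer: -206174/510153 ≈ -0.40414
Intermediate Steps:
h = -1155465
1/((h - 885147)/(-3059732 + 3884428)) = 1/((-1155465 - 885147)/(-3059732 + 3884428)) = 1/(-2040612/824696) = 1/(-2040612*1/824696) = 1/(-510153/206174) = -206174/510153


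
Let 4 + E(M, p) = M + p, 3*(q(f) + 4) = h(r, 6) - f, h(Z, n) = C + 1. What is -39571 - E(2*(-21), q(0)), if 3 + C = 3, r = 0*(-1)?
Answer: -118564/3 ≈ -39521.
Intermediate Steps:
r = 0
C = 0 (C = -3 + 3 = 0)
h(Z, n) = 1 (h(Z, n) = 0 + 1 = 1)
q(f) = -11/3 - f/3 (q(f) = -4 + (1 - f)/3 = -4 + (⅓ - f/3) = -11/3 - f/3)
E(M, p) = -4 + M + p (E(M, p) = -4 + (M + p) = -4 + M + p)
-39571 - E(2*(-21), q(0)) = -39571 - (-4 + 2*(-21) + (-11/3 - ⅓*0)) = -39571 - (-4 - 42 + (-11/3 + 0)) = -39571 - (-4 - 42 - 11/3) = -39571 - 1*(-149/3) = -39571 + 149/3 = -118564/3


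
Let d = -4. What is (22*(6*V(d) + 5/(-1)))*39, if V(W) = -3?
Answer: -19734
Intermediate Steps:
(22*(6*V(d) + 5/(-1)))*39 = (22*(6*(-3) + 5/(-1)))*39 = (22*(-18 + 5*(-1)))*39 = (22*(-18 - 5))*39 = (22*(-23))*39 = -506*39 = -19734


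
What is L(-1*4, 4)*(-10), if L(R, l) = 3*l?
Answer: -120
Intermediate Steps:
L(-1*4, 4)*(-10) = (3*4)*(-10) = 12*(-10) = -120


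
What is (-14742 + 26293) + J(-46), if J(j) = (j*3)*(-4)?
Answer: 12103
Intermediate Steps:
J(j) = -12*j (J(j) = (3*j)*(-4) = -12*j)
(-14742 + 26293) + J(-46) = (-14742 + 26293) - 12*(-46) = 11551 + 552 = 12103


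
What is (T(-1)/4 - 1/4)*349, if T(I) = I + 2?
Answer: 0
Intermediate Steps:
T(I) = 2 + I
(T(-1)/4 - 1/4)*349 = ((2 - 1)/4 - 1/4)*349 = (1*(¼) - 1*¼)*349 = (¼ - ¼)*349 = 0*349 = 0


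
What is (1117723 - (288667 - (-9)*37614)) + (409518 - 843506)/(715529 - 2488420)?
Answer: 869656656218/1772891 ≈ 4.9053e+5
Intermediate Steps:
(1117723 - (288667 - (-9)*37614)) + (409518 - 843506)/(715529 - 2488420) = (1117723 - (288667 - 1*(-338526))) - 433988/(-1772891) = (1117723 - (288667 + 338526)) - 433988*(-1/1772891) = (1117723 - 1*627193) + 433988/1772891 = (1117723 - 627193) + 433988/1772891 = 490530 + 433988/1772891 = 869656656218/1772891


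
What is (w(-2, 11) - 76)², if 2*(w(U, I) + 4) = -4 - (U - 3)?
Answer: 25281/4 ≈ 6320.3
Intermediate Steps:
w(U, I) = -9/2 - U/2 (w(U, I) = -4 + (-4 - (U - 3))/2 = -4 + (-4 - (-3 + U))/2 = -4 + (-4 + (3 - U))/2 = -4 + (-1 - U)/2 = -4 + (-½ - U/2) = -9/2 - U/2)
(w(-2, 11) - 76)² = ((-9/2 - ½*(-2)) - 76)² = ((-9/2 + 1) - 76)² = (-7/2 - 76)² = (-159/2)² = 25281/4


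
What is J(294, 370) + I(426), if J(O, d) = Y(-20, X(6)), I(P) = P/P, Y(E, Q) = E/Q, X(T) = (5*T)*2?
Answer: 2/3 ≈ 0.66667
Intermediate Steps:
X(T) = 10*T
I(P) = 1
J(O, d) = -1/3 (J(O, d) = -20/(10*6) = -20/60 = -20*1/60 = -1/3)
J(294, 370) + I(426) = -1/3 + 1 = 2/3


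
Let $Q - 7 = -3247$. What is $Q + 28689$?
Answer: $25449$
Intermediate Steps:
$Q = -3240$ ($Q = 7 - 3247 = -3240$)
$Q + 28689 = -3240 + 28689 = 25449$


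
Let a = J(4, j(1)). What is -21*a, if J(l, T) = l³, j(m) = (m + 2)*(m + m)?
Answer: -1344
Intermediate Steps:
j(m) = 2*m*(2 + m) (j(m) = (2 + m)*(2*m) = 2*m*(2 + m))
a = 64 (a = 4³ = 64)
-21*a = -21*64 = -1344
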